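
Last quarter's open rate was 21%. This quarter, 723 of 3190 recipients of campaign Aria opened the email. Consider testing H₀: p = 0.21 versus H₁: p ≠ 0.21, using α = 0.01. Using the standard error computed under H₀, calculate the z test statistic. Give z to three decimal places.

z = 2.308

p̂ = 723/3190 ≈ 0.226646.
Under H₀, SE = √(0.21·0.79/3190) = √(5.20063e-05) = 0.007212.
z = (0.226646 − 0.21)/0.007212 = 0.016646/0.007212 = 2.308.
p-value = 2·P(Z > 2.308) ≈ 0.0210, so at α = 0.01 we fail to reject H₀.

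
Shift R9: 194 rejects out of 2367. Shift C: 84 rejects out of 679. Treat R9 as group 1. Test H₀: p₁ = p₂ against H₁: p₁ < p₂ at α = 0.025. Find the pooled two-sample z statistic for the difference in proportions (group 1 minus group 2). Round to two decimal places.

p̂₁ = 194/2367 ≈ 0.08196, p̂₂ = 84/679 ≈ 0.12371.
Pooled p̂ = (194+84)/(2367+679) = 278/3046 = 0.09127.
SE = √(p̂(1−p̂)(1/n₁+1/n₂)) = √(0.09127·0.90873·0.00189523) = √(0.000157186) = 0.01254.
z = (0.08196 − 0.12371)/0.01254 = -0.04175/0.01254 = -3.33.
p-value = P(Z < -3.330) ≈ 0.0004. With α = 0.025, reject H₀.

z = -3.33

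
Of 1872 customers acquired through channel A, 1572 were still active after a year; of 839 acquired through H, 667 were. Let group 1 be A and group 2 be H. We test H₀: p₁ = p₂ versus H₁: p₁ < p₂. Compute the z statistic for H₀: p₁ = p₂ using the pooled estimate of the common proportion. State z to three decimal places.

z = 2.840

p̂₁ = 1572/1872 = 0.8397436, p̂₂ = 667/839 = 0.7949940.
Pooled p̂ = (1572+667)/(1872+839) = 2239/2711 = 0.8258945.
SE = √(p̂(1−p̂)(1/n₁+1/n₂)) = √(0.8258945·0.1741055·0.00172608) = √(0.000248198) = 0.0157543.
z = (0.8397436 − 0.7949940)/0.0157543 = 0.0447496/0.0157543 = 2.840.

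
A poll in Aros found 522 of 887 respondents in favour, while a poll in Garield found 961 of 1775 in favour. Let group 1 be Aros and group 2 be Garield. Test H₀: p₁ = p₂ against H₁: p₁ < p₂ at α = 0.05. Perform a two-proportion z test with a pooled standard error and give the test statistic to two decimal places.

p̂₁ = 522/887 ≈ 0.5885, p̂₂ = 961/1775 ≈ 0.5414.
Pooled p̂ = (522+961)/(887+1775) = 1483/2662 = 0.5571.
SE = √(p̂(1−p̂)(1/n₁+1/n₂)) = √(0.5571·0.4429·0.00169078) = √(0.000417181) = 0.0204.
z = (0.5885 − 0.5414)/0.0204 = 0.0471/0.0204 = 2.31.
p-value = P(Z < 2.306) ≈ 0.9894; since p > α = 0.05, fail to reject H₀.

z = 2.31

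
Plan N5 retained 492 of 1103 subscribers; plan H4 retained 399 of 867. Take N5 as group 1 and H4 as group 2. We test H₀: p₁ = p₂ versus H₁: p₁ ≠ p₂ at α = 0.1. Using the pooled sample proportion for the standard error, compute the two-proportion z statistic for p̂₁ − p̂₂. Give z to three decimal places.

p̂₁ = 492/1103 = 0.44606, p̂₂ = 399/867 = 0.46021.
Pooled p̂ = (492+399)/(1103+867) = 891/1970 = 0.45228.
SE = √(p̂(1−p̂)(1/n₁+1/n₂)) = √(0.45228·0.54772·0.00206002) = √(0.000510315) = 0.02259.
z = (0.44606 − 0.46021)/0.02259 = -0.01415/0.02259 = -0.626.
p-value = 2·P(Z > 0.626) ≈ 0.5310, so at α = 0.1 we fail to reject H₀.

z = -0.626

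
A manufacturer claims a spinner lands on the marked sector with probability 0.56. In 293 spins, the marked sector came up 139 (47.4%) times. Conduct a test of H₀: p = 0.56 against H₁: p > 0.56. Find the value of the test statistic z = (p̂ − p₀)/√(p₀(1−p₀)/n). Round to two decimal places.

z = -2.95

p̂ = 139/293 = 0.4744.
Standard error under H₀: √(0.56×0.44/293) = 0.0290.
z = (0.4744 − 0.56)/0.0290 = -0.0856/0.0290 = -2.95.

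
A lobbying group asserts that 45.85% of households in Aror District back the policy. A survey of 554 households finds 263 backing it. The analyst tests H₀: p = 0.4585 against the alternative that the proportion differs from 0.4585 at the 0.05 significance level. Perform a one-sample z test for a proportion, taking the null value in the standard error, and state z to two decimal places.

z = 0.77

p̂ = 263/554 = 0.47473.
Under H₀, SE = √(0.4585·0.5415/554) = √(0.000448155) = 0.02117.
z = (0.47473 − 0.4585)/0.02117 = 0.01623/0.02117 = 0.77.
Two-sided p-value ≈ 2·Φ(−0.767) = 0.4433; since p > α = 0.05, fail to reject H₀.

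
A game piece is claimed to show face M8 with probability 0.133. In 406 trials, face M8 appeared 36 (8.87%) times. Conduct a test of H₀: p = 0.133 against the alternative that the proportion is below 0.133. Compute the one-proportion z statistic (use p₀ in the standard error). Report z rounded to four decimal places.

p̂ = 36/406 ≈ 0.088670.
Standard error under H₀: √(0.133×0.867/406) = 0.016853.
z = (0.088670 − 0.133)/0.016853 = -0.044330/0.016853 = -2.6304.
p-value = P(Z < -2.630) ≈ 0.0043.

z = -2.6304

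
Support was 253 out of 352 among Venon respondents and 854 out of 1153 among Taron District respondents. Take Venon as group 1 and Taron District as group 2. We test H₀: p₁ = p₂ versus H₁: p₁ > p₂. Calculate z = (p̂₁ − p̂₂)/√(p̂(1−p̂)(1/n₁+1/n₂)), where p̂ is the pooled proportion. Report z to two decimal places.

z = -0.82

p̂₁ = 253/352 ≈ 0.71875, p̂₂ = 854/1153 ≈ 0.74068.
Pooled p̂ = (253+854)/(352+1153) = 1107/1505 = 0.73555.
SE = √(p̂(1−p̂)(1/n₁+1/n₂)) = √(0.73555·0.26445·0.00370821) = √(0.00072131) = 0.02686.
z = (0.71875 − 0.74068)/0.02686 = -0.02193/0.02686 = -0.82.
p-value = P(Z > -0.816) ≈ 0.7929.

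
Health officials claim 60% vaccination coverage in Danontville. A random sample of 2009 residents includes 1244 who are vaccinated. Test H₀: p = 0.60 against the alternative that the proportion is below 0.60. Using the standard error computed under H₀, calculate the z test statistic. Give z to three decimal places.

z = 1.758

p̂ = 1244/2009 ≈ 0.61921.
SE = √(p₀(1−p₀)/n) = √(0.24/2009) = 0.01093.
z = (0.61921 − 0.6)/0.01093 = 0.01921/0.01093 = 1.758.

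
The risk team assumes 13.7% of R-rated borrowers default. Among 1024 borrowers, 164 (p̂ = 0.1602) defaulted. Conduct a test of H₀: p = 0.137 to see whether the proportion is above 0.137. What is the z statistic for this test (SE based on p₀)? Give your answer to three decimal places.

z = 2.155

p̂ = 164/1024 ≈ 0.160156.
SE = √(p₀(1−p₀)/n) = √(0.11823/1024) = 0.010745.
z = (0.160156 − 0.137)/0.010745 = 0.023156/0.010745 = 2.155.
p-value = P(Z > 2.155) ≈ 0.0156.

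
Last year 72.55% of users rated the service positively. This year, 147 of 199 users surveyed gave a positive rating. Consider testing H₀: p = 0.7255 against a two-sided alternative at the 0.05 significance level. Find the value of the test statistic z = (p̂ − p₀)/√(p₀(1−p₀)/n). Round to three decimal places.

p̂ = 147/199 = 0.73869.
Under H₀, SE = √(0.7255·0.2745/199) = √(0.00100075) = 0.03163.
z = (0.73869 − 0.7255)/0.03163 = 0.01319/0.03163 = 0.417.
p-value = 2·P(Z > 0.417) ≈ 0.6766. With α = 0.05, fail to reject H₀.

z = 0.417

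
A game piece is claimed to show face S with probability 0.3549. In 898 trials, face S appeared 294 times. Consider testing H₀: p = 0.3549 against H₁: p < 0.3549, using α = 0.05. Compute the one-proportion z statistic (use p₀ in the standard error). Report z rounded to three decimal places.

z = -1.723

p̂ = 294/898 ≈ 0.32739.
Standard error under H₀: √(0.3549×0.6451/898) = 0.01597.
z = (0.32739 − 0.3549)/0.01597 = -0.02751/0.01597 = -1.723.
p-value = P(Z < -1.723) ≈ 0.0425. With α = 0.05, reject H₀.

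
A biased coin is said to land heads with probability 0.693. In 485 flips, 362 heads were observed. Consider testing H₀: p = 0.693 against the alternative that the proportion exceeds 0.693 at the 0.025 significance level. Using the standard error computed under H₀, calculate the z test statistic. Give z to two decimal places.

z = 2.55

p̂ = 362/485 = 0.74639.
Under H₀, SE = √(0.693·0.307/485) = √(0.000438662) = 0.02094.
z = (0.74639 − 0.693)/0.02094 = 0.05339/0.02094 = 2.55.
p-value = P(Z > 2.549) ≈ 0.0054; since p < α = 0.025, reject H₀.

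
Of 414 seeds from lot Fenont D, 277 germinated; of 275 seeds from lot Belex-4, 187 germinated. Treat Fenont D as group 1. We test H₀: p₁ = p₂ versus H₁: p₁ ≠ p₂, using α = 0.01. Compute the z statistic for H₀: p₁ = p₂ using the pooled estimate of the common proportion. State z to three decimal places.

p̂₁ = 277/414 ≈ 0.66908, p̂₂ = 187/275 ≈ 0.68000.
Pooled p̂ = (277+187)/(414+275) = 464/689 = 0.67344.
SE = √(0.219919 × 0.00605182) = 0.03648.
z = (0.66908 − 0.68000)/0.03648 = -0.01092/0.03648 = -0.299.
p-value = 2·P(Z > 0.299) ≈ 0.7647; since p > α = 0.01, fail to reject H₀.

z = -0.299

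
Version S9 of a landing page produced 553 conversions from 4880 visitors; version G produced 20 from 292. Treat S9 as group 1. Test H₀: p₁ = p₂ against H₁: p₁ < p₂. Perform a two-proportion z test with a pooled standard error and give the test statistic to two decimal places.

p̂₁ = 553/4880 = 0.1133, p̂₂ = 20/292 = 0.0685.
Pooled p̂ = (553+20)/(4880+292) = 573/5172 = 0.1108.
SE = √(0.0985147 × 0.00362958) = 0.0189.
z = (0.1133 − 0.0685)/0.0189 = 0.0448/0.0189 = 2.37.
p-value = P(Z < 2.371) ≈ 0.9911.

z = 2.37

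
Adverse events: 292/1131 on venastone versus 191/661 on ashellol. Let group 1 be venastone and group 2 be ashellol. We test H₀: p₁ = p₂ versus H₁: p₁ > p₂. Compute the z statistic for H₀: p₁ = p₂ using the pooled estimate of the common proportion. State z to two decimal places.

p̂₁ = 292/1131 = 0.2582, p̂₂ = 191/661 = 0.2890.
Pooled p̂ = (292+191)/(1131+661) = 483/1792 = 0.2695.
SE = √(0.196884 × 0.00239703) = 0.0217.
z = (0.2582 − 0.2890)/0.0217 = -0.0308/0.0217 = -1.42.
p-value = P(Z > -1.417) ≈ 0.9217.

z = -1.42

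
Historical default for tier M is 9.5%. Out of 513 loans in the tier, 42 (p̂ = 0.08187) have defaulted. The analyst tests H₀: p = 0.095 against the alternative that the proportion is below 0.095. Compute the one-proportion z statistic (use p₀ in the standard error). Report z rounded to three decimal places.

p̂ = 42/513 = 0.08187.
SE = √(p₀(1−p₀)/n) = √(0.085975/513) = 0.01295.
z = (0.08187 − 0.095)/0.01295 = -0.01313/0.01295 = -1.014.

z = -1.014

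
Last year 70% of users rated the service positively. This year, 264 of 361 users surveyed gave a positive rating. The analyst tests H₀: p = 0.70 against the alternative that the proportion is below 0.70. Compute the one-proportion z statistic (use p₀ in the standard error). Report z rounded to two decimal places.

p̂ = 264/361 ≈ 0.7313.
Standard error under H₀: √(0.7×0.3/361) = 0.0241.
z = (0.7313 − 0.7)/0.0241 = 0.0313/0.0241 = 1.30.

z = 1.30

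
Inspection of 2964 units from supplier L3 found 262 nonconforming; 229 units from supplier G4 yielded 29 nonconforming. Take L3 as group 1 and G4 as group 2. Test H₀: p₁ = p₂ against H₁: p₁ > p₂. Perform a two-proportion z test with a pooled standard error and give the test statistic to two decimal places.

p̂₁ = 262/2964 = 0.0884, p̂₂ = 29/229 = 0.1266.
Pooled p̂ = (262+29)/(2964+229) = 291/3193 = 0.0911.
SE = √(0.0828309 × 0.00470419) = 0.0197.
z = (0.0884 − 0.1266)/0.0197 = -0.0382/0.0197 = -1.94.
p-value = P(Z > -1.937) ≈ 0.9737.

z = -1.94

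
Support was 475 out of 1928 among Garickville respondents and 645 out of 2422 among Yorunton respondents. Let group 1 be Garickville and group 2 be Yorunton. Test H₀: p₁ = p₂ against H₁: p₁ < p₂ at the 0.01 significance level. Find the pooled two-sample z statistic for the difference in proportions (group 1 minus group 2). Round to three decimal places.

z = -1.494

p̂₁ = 475/1928 = 0.24637, p̂₂ = 645/2422 = 0.26631.
Pooled p̂ = (475+645)/(1928+2422) = 1120/4350 = 0.25747.
SE = √(p̂(1−p̂)(1/n₁+1/n₂)) = √(0.25747·0.74253·0.000931554) = √(0.000178094) = 0.01335.
z = (0.24637 − 0.26631)/0.01335 = -0.01994/0.01335 = -1.494.
p-value = P(Z < -1.494) ≈ 0.0676. With α = 0.01, fail to reject H₀.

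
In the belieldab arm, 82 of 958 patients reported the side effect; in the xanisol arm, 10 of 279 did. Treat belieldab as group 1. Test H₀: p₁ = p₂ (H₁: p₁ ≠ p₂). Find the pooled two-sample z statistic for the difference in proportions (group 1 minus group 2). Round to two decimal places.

p̂₁ = 82/958 ≈ 0.08559, p̂₂ = 10/279 ≈ 0.03584.
Pooled p̂ = (82+10)/(958+279) = 92/1237 = 0.07437.
SE = √(0.0688421 × 0.00462807) = 0.01785.
z = (0.08559 − 0.03584)/0.01785 = 0.04975/0.01785 = 2.79.

z = 2.79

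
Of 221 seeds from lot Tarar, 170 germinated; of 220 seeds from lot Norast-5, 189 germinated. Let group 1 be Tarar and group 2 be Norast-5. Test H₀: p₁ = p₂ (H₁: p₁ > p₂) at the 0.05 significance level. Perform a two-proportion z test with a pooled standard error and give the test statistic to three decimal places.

p̂₁ = 170/221 = 0.76923, p̂₂ = 189/220 = 0.85909.
Pooled p̂ = (170+189)/(221+220) = 359/441 = 0.81406.
SE = √(p̂(1−p̂)(1/n₁+1/n₂)) = √(0.81406·0.18594·0.00907034) = √(0.00137295) = 0.03705.
z = (0.76923 − 0.85909)/0.03705 = -0.08986/0.03705 = -2.425.
p-value = P(Z > -2.425) ≈ 0.9923; since p > α = 0.05, fail to reject H₀.

z = -2.425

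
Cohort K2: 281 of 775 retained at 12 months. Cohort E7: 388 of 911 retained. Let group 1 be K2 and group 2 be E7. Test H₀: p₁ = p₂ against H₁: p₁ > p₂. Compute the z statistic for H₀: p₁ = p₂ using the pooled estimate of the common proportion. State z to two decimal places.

p̂₁ = 281/775 ≈ 0.3626, p̂₂ = 388/911 ≈ 0.4259.
Pooled p̂ = (281+388)/(775+911) = 669/1686 = 0.3968.
SE = √(0.239349 × 0.00238802) = 0.0239.
z = (0.3626 − 0.4259)/0.0239 = -0.0633/0.0239 = -2.65.

z = -2.65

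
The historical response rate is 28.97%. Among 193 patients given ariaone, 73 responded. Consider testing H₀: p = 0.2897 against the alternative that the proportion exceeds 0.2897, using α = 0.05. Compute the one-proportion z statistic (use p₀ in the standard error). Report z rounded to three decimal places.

z = 2.712

p̂ = 73/193 ≈ 0.37824.
Under H₀, SE = √(0.2897·0.7103/193) = √(0.00106619) = 0.03265.
z = (0.37824 − 0.2897)/0.03265 = 0.08854/0.03265 = 2.712.
p-value = P(Z > 2.712) ≈ 0.0033, so at α = 0.05 we reject H₀.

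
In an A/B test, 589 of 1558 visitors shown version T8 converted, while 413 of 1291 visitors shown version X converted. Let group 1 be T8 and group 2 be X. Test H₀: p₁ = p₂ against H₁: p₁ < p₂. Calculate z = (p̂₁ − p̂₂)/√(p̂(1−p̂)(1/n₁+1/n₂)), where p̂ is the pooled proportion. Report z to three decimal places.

p̂₁ = 589/1558 = 0.37805, p̂₂ = 413/1291 = 0.31991.
Pooled p̂ = (589+413)/(1558+1291) = 1002/2849 = 0.35170.
SE = √(0.228008 × 0.00141644) = 0.01797.
z = (0.37805 − 0.31991)/0.01797 = 0.05814/0.01797 = 3.235.

z = 3.235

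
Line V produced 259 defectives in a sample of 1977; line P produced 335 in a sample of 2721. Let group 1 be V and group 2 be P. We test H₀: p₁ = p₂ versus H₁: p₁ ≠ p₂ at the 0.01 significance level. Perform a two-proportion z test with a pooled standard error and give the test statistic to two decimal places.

p̂₁ = 259/1977 = 0.13101, p̂₂ = 335/2721 = 0.12312.
Pooled p̂ = (259+335)/(1977+2721) = 594/4698 = 0.12644.
SE = √(0.110451 × 0.000873329) = 0.00982.
z = (0.13101 − 0.12312)/0.00982 = 0.00789/0.00982 = 0.80.
Two-sided p-value ≈ 2·Φ(−0.803) = 0.4218. With α = 0.01, fail to reject H₀.

z = 0.80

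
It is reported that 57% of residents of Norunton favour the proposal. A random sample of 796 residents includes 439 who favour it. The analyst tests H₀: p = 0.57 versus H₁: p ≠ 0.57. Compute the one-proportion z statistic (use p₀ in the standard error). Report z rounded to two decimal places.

p̂ = 439/796 = 0.55151.
SE = √(p₀(1−p₀)/n) = √(0.2451/796) = 0.01755.
z = (0.55151 − 0.57)/0.01755 = -0.01849/0.01755 = -1.05.

z = -1.05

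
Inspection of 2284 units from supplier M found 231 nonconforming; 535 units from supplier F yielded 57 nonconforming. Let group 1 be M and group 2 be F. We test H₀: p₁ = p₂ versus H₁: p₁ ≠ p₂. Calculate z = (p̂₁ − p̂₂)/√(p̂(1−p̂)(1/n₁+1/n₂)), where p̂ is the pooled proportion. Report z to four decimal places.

z = -0.3715

p̂₁ = 231/2284 = 0.101138, p̂₂ = 57/535 = 0.106542.
Pooled p̂ = (231+57)/(2284+535) = 288/2819 = 0.102164.
SE = √(0.0917264 × 0.00230699) = 0.014547.
z = (0.101138 − 0.106542)/0.014547 = -0.005404/0.014547 = -0.3715.
Two-sided p-value ≈ 2·Φ(−0.371) = 0.7103.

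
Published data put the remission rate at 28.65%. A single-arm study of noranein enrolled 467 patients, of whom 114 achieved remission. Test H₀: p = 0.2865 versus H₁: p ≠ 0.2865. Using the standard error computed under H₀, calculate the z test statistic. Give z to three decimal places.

z = -2.026

p̂ = 114/467 ≈ 0.24411.
SE = √(p₀(1−p₀)/n) = √(0.20442/467) = 0.02092.
z = (0.24411 − 0.2865)/0.02092 = -0.04239/0.02092 = -2.026.
p-value = 2·P(Z > 2.026) ≈ 0.0428.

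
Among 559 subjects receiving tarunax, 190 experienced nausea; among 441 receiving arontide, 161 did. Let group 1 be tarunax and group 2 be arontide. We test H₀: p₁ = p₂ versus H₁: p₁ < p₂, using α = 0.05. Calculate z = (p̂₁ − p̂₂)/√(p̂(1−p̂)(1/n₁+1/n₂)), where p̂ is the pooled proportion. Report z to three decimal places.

z = -0.829

p̂₁ = 190/559 ≈ 0.33989, p̂₂ = 161/441 ≈ 0.36508.
Pooled p̂ = (190+161)/(559+441) = 351/1000 = 0.35100.
SE = √(p̂(1−p̂)(1/n₁+1/n₂)) = √(0.35100·0.64900·0.00405648) = √(0.000924063) = 0.03040.
z = (0.33989 − 0.36508)/0.03040 = -0.02519/0.03040 = -0.829.
p-value = P(Z < -0.829) ≈ 0.2037; since p > α = 0.05, fail to reject H₀.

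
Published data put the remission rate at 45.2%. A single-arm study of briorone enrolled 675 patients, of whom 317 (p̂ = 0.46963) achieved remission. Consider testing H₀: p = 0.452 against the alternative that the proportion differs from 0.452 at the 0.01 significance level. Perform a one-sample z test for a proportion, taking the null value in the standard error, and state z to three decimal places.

p̂ = 317/675 = 0.46963.
Standard error under H₀: √(0.452×0.548/675) = 0.01916.
z = (0.46963 − 0.452)/0.01916 = 0.01763/0.01916 = 0.920.
Two-sided p-value ≈ 2·Φ(−0.920) = 0.3574. With α = 0.01, fail to reject H₀.

z = 0.920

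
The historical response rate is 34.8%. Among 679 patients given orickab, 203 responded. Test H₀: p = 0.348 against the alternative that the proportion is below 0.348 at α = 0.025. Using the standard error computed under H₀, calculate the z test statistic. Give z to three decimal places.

p̂ = 203/679 = 0.29897.
Under H₀, SE = √(0.348·0.652/679) = √(0.000334162) = 0.01828.
z = (0.29897 − 0.348)/0.01828 = -0.04903/0.01828 = -2.682.
p-value = P(Z < -2.682) ≈ 0.0037, so at α = 0.025 we reject H₀.

z = -2.682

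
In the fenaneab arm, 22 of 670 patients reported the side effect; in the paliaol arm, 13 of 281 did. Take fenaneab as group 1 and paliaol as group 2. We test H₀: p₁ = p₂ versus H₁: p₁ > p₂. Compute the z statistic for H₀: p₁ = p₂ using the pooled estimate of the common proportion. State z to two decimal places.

z = -1.00

p̂₁ = 22/670 = 0.03284, p̂₂ = 13/281 = 0.04626.
Pooled p̂ = (22+13)/(670+281) = 35/951 = 0.03680.
SE = √(0.0354489 × 0.00505126) = 0.01338.
z = (0.03284 − 0.04626)/0.01338 = -0.01342/0.01338 = -1.00.
p-value = P(Z > -1.003) ≈ 0.8422.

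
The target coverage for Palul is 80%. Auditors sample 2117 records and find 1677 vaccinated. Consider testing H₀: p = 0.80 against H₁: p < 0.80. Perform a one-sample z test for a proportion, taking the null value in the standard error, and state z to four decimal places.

z = -0.9020

p̂ = 1677/2117 = 0.7921587.
Standard error under H₀: √(0.8×0.2/2117) = 0.0086936.
z = (0.7921587 − 0.8)/0.0086936 = -0.0078413/0.0086936 = -0.9020.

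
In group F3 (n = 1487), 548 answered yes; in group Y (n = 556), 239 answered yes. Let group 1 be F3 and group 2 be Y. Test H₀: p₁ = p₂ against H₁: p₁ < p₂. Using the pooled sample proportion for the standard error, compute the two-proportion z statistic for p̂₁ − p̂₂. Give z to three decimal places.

z = -2.535

p̂₁ = 548/1487 = 0.36853, p̂₂ = 239/556 = 0.42986.
Pooled p̂ = (548+239)/(1487+556) = 787/2043 = 0.38522.
SE = √(0.236825 × 0.00247106) = 0.02419.
z = (0.36853 − 0.42986)/0.02419 = -0.06133/0.02419 = -2.535.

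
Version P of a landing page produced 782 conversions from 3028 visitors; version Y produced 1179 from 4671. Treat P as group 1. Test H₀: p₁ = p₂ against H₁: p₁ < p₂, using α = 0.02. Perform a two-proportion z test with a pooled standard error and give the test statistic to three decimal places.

p̂₁ = 782/3028 = 0.25826, p̂₂ = 1179/4671 = 0.25241.
Pooled p̂ = (782+1179)/(3028+4671) = 1961/7699 = 0.25471.
SE = √(0.189832 × 0.000544338) = 0.01017.
z = (0.25826 − 0.25241)/0.01017 = 0.00585/0.01017 = 0.575.
p-value = P(Z < 0.575) ≈ 0.7174. With α = 0.02, fail to reject H₀.

z = 0.575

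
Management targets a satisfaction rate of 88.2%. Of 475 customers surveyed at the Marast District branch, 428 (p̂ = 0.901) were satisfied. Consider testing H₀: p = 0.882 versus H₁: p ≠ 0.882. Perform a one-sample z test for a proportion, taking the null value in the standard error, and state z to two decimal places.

p̂ = 428/475 = 0.9011.
SE = √(p₀(1−p₀)/n) = √(0.10408/475) = 0.0148.
z = (0.9011 − 0.882)/0.0148 = 0.0191/0.0148 = 1.29.

z = 1.29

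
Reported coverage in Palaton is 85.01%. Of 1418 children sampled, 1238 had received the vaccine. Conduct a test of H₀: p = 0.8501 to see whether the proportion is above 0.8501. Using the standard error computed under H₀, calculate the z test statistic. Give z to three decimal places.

p̂ = 1238/1418 ≈ 0.87306.
Under H₀, SE = √(0.8501·0.1499/1418) = √(8.9866e-05) = 0.00948.
z = (0.87306 − 0.8501)/0.00948 = 0.02296/0.00948 = 2.422.

z = 2.422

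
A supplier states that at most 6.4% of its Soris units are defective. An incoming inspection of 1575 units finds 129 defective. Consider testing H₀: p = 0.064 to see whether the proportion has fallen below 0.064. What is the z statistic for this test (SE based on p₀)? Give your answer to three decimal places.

p̂ = 129/1575 = 0.081905.
Under H₀, SE = √(0.064·0.936/1575) = √(3.80343e-05) = 0.006167.
z = (0.081905 − 0.064)/0.006167 = 0.017905/0.006167 = 2.903.
p-value = P(Z < 2.903) ≈ 0.9982.

z = 2.903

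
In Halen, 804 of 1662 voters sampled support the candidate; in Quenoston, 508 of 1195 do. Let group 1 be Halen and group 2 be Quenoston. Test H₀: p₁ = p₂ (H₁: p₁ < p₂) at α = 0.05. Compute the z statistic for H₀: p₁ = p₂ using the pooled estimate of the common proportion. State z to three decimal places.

z = 3.103

p̂₁ = 804/1662 ≈ 0.48375, p̂₂ = 508/1195 ≈ 0.42510.
Pooled p̂ = (804+508)/(1662+1195) = 1312/2857 = 0.45922.
SE = √(p̂(1−p̂)(1/n₁+1/n₂)) = √(0.45922·0.54078·0.0014385) = √(0.000357234) = 0.01890.
z = (0.48375 − 0.42510)/0.01890 = 0.05865/0.01890 = 3.103.
p-value = P(Z < 3.103) ≈ 0.9990. With α = 0.05, fail to reject H₀.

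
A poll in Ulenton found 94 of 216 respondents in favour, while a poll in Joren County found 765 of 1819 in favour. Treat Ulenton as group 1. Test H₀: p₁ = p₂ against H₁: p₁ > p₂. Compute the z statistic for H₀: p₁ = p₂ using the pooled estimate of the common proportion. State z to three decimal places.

z = 0.411

p̂₁ = 94/216 ≈ 0.435185, p̂₂ = 765/1819 ≈ 0.420561.
Pooled p̂ = (94+765)/(216+1819) = 859/2035 = 0.422113.
SE = √(p̂(1−p̂)(1/n₁+1/n₂)) = √(0.422113·0.577887·0.00517938) = √(0.00126343) = 0.035545.
z = (0.435185 − 0.420561)/0.035545 = 0.014624/0.035545 = 0.411.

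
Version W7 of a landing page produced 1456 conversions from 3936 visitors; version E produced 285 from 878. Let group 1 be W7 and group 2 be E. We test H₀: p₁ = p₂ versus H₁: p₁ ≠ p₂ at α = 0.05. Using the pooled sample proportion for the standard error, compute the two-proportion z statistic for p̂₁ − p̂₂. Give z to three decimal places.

z = 2.527

p̂₁ = 1456/3936 = 0.369919, p̂₂ = 285/878 = 0.324601.
Pooled p̂ = (1456+285)/(3936+878) = 1741/4814 = 0.361654.
SE = √(p̂(1−p̂)(1/n₁+1/n₂)) = √(0.361654·0.638346·0.00139302) = √(0.000321592) = 0.017933.
z = (0.369919 − 0.324601)/0.017933 = 0.045318/0.017933 = 2.527.
p-value = 2·P(Z > 2.527) ≈ 0.0115, so at α = 0.05 we reject H₀.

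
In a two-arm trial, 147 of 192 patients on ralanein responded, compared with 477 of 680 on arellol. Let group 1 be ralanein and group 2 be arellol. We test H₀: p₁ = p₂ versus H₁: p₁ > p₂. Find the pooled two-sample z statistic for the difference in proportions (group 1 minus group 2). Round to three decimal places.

p̂₁ = 147/192 ≈ 0.76562, p̂₂ = 477/680 ≈ 0.70147.
Pooled p̂ = (147+477)/(192+680) = 624/872 = 0.71560.
SE = √(0.203518 × 0.00667892) = 0.03687.
z = (0.76562 − 0.70147)/0.03687 = 0.06415/0.03687 = 1.740.

z = 1.740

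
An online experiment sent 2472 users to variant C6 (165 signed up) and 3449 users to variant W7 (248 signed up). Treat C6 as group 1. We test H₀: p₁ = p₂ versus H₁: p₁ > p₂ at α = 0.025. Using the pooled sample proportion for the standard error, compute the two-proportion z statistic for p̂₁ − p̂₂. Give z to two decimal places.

z = -0.77

p̂₁ = 165/2472 = 0.06675, p̂₂ = 248/3449 = 0.07190.
Pooled p̂ = (165+248)/(2472+3449) = 413/5921 = 0.06975.
SE = √(0.0648864 × 0.00069447) = 0.00671.
z = (0.06675 − 0.07190)/0.00671 = -0.00515/0.00671 = -0.77.
p-value = P(Z > -0.768) ≈ 0.7788, so at α = 0.025 we fail to reject H₀.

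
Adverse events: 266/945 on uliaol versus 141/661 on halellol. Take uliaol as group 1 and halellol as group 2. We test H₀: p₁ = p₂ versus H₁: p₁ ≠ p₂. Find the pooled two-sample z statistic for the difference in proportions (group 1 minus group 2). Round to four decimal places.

p̂₁ = 266/945 ≈ 0.2814815, p̂₂ = 141/661 ≈ 0.2133132.
Pooled p̂ = (266+141)/(945+661) = 407/1606 = 0.2534247.
SE = √(0.189201 × 0.00257106) = 0.0220555.
z = (0.2814815 − 0.2133132)/0.0220555 = 0.0681683/0.0220555 = 3.0908.

z = 3.0908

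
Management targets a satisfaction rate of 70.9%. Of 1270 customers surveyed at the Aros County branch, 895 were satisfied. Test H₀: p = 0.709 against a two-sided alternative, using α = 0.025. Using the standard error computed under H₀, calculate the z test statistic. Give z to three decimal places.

z = -0.335

p̂ = 895/1270 = 0.704724.
SE = √(p₀(1−p₀)/n) = √(0.20632/1270) = 0.012746.
z = (0.704724 − 0.709)/0.012746 = -0.004276/0.012746 = -0.335.
p-value = 2·P(Z > 0.335) ≈ 0.7373, so at α = 0.025 we fail to reject H₀.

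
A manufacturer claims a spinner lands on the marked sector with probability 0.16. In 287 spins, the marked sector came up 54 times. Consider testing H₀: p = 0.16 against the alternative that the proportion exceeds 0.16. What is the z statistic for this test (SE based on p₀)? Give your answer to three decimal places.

p̂ = 54/287 = 0.18815.
Under H₀, SE = √(0.16·0.84/287) = √(0.000468293) = 0.02164.
z = (0.18815 − 0.16)/0.02164 = 0.02815/0.02164 = 1.301.

z = 1.301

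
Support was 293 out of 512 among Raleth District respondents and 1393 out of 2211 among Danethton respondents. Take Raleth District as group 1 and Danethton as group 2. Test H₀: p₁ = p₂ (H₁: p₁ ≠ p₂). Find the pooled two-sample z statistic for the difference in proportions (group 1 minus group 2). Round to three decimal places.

z = -2.426

p̂₁ = 293/512 = 0.572266, p̂₂ = 1393/2211 = 0.630032.
Pooled p̂ = (293+1393)/(512+2211) = 1686/2723 = 0.619170.
SE = √(p̂(1−p̂)(1/n₁+1/n₂)) = √(0.619170·0.380830·0.00240541) = √(0.000567192) = 0.023816.
z = (0.572266 − 0.630032)/0.023816 = -0.057766/0.023816 = -2.426.
p-value = 2·P(Z > 2.426) ≈ 0.0153.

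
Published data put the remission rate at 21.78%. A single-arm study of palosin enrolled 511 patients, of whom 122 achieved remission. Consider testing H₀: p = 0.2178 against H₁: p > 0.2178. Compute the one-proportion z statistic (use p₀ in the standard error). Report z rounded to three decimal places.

z = 1.147

p̂ = 122/511 ≈ 0.23875.
Standard error under H₀: √(0.2178×0.7822/511) = 0.01826.
z = (0.23875 − 0.2178)/0.01826 = 0.02095/0.01826 = 1.147.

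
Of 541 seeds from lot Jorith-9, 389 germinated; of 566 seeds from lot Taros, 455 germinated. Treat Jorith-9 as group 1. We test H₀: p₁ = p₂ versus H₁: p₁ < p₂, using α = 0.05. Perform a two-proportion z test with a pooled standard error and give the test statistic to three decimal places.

z = -3.316

p̂₁ = 389/541 ≈ 0.71904, p̂₂ = 455/566 ≈ 0.80389.
Pooled p̂ = (389+455)/(541+566) = 844/1107 = 0.76242.
SE = √(0.181135 × 0.00361521) = 0.02559.
z = (0.71904 − 0.80389)/0.02559 = -0.08485/0.02559 = -3.316.
p-value = P(Z < -3.316) ≈ 0.0005, so at α = 0.05 we reject H₀.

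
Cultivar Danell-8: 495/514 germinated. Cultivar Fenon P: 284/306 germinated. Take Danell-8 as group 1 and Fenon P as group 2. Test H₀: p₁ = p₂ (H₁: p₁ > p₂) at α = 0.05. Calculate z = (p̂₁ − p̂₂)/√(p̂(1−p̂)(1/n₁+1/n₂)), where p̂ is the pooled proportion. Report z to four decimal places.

p̂₁ = 495/514 = 0.9630350, p̂₂ = 284/306 = 0.9281046.
Pooled p̂ = (495+284)/(514+306) = 779/820 = 0.9500000.
SE = √(p̂(1−p̂)(1/n₁+1/n₂)) = √(0.9500000·0.0500000·0.0052135) = √(0.000247641) = 0.0157366.
z = (0.9630350 − 0.9281046)/0.0157366 = 0.0349304/0.0157366 = 2.2197.
p-value = P(Z > 2.220) ≈ 0.0132, so at α = 0.05 we reject H₀.

z = 2.2197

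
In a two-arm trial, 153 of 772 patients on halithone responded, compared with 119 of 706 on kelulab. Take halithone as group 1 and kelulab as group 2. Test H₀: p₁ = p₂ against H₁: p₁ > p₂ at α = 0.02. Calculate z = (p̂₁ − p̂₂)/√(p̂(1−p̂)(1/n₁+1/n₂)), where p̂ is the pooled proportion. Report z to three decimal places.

z = 1.468

p̂₁ = 153/772 ≈ 0.19819, p̂₂ = 119/706 ≈ 0.16856.
Pooled p̂ = (153+119)/(772+706) = 272/1478 = 0.18403.
SE = √(p̂(1−p̂)(1/n₁+1/n₂)) = √(0.18403·0.81597·0.00271177) = √(0.000407211) = 0.02018.
z = (0.19819 − 0.16856)/0.02018 = 0.02963/0.02018 = 1.468.
p-value = P(Z > 1.468) ≈ 0.0710; since p > α = 0.02, fail to reject H₀.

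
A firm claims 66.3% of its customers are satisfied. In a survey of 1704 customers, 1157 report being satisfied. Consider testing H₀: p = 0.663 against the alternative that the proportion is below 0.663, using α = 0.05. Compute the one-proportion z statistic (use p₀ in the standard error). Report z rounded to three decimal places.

p̂ = 1157/1704 = 0.678991.
Under H₀, SE = √(0.663·0.337/1704) = √(0.000131121) = 0.011451.
z = (0.678991 − 0.663)/0.011451 = 0.015991/0.011451 = 1.396.
p-value = P(Z < 1.396) ≈ 0.9187; since p > α = 0.05, fail to reject H₀.

z = 1.396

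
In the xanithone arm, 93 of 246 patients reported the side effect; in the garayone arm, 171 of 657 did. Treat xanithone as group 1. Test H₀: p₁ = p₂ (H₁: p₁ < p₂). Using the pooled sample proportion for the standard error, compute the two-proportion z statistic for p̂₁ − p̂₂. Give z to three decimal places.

p̂₁ = 93/246 ≈ 0.37805, p̂₂ = 171/657 ≈ 0.26027.
Pooled p̂ = (93+171)/(246+657) = 264/903 = 0.29236.
SE = √(p̂(1−p̂)(1/n₁+1/n₂)) = √(0.29236·0.70764·0.00558711) = √(0.00115589) = 0.03400.
z = (0.37805 − 0.26027)/0.03400 = 0.11778/0.03400 = 3.464.
p-value = P(Z < 3.464) ≈ 0.9997.

z = 3.464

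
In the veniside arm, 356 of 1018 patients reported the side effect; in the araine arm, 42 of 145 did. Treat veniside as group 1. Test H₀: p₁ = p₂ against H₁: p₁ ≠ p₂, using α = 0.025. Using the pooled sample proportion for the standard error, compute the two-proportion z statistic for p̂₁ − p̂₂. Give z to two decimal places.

z = 1.43

p̂₁ = 356/1018 ≈ 0.3497, p̂₂ = 42/145 ≈ 0.2897.
Pooled p̂ = (356+42)/(1018+145) = 398/1163 = 0.3422.
SE = √(p̂(1−p̂)(1/n₁+1/n₂)) = √(0.3422·0.6578·0.00787887) = √(0.00177357) = 0.0421.
z = (0.3497 − 0.2897)/0.0421 = 0.0600/0.0421 = 1.43.
Two-sided p-value ≈ 2·Φ(−1.426) = 0.1539. With α = 0.025, fail to reject H₀.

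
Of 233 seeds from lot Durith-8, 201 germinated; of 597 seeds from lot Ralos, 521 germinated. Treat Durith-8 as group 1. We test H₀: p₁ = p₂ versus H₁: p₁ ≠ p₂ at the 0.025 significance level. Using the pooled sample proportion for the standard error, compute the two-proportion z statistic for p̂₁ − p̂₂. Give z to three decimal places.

z = -0.386

p̂₁ = 201/233 = 0.86266, p̂₂ = 521/597 = 0.87270.
Pooled p̂ = (201+521)/(233+597) = 722/830 = 0.86988.
SE = √(0.113189 × 0.00596689) = 0.02599.
z = (0.86266 − 0.87270)/0.02599 = -0.01004/0.02599 = -0.386.
Two-sided p-value ≈ 2·Φ(−0.386) = 0.6994, so at α = 0.025 we fail to reject H₀.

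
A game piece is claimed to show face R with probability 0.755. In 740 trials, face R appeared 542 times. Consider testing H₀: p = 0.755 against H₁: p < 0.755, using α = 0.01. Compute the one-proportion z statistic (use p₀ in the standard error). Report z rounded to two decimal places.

z = -1.43

p̂ = 542/740 = 0.7324.
Under H₀, SE = √(0.755·0.245/740) = √(0.000249966) = 0.0158.
z = (0.7324 − 0.755)/0.0158 = -0.0226/0.0158 = -1.43.
p-value = P(Z < -1.427) ≈ 0.0767. With α = 0.01, fail to reject H₀.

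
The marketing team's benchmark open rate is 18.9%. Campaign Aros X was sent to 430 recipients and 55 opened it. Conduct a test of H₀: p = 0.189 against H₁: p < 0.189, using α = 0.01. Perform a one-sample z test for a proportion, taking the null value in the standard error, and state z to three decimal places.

z = -3.236

p̂ = 55/430 ≈ 0.12791.
SE = √(p₀(1−p₀)/n) = √(0.15328/430) = 0.01888.
z = (0.12791 − 0.189)/0.01888 = -0.06109/0.01888 = -3.236.
p-value = P(Z < -3.236) ≈ 0.0006, so at α = 0.01 we reject H₀.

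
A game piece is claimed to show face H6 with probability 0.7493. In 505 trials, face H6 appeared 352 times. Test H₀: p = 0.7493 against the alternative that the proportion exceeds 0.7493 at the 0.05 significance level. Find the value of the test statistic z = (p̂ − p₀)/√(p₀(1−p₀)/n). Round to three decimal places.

p̂ = 352/505 = 0.69703.
Under H₀, SE = √(0.7493·0.2507/505) = √(0.000371979) = 0.01929.
z = (0.69703 − 0.7493)/0.01929 = -0.05227/0.01929 = -2.710.
p-value = P(Z > -2.710) ≈ 0.9966, so at α = 0.05 we fail to reject H₀.

z = -2.710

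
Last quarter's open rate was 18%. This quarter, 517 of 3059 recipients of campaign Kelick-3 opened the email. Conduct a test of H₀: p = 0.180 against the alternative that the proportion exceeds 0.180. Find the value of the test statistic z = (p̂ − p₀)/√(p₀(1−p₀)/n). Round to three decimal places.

z = -1.582

p̂ = 517/3059 ≈ 0.169009.
SE = √(p₀(1−p₀)/n) = √(0.1476/3059) = 0.006946.
z = (0.169009 − 0.18)/0.006946 = -0.010991/0.006946 = -1.582.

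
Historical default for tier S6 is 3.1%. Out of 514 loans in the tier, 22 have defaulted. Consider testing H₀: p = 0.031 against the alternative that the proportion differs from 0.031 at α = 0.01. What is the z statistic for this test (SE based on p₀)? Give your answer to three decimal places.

p̂ = 22/514 = 0.042802.
Under H₀, SE = √(0.031·0.969/514) = √(5.84416e-05) = 0.007645.
z = (0.042802 − 0.031)/0.007645 = 0.011802/0.007645 = 1.544.
Two-sided p-value ≈ 2·Φ(−1.544) = 0.1226; since p > α = 0.01, fail to reject H₀.

z = 1.544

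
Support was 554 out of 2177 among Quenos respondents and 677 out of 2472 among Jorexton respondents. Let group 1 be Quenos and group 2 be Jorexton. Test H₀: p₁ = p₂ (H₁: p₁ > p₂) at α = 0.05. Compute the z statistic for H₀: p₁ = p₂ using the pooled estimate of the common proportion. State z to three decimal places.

z = -1.495

p̂₁ = 554/2177 = 0.25448, p̂₂ = 677/2472 = 0.27387.
Pooled p̂ = (554+677)/(2177+2472) = 1231/4649 = 0.26479.
SE = √(p̂(1−p̂)(1/n₁+1/n₂)) = √(0.26479·0.73521·0.000863878) = √(0.000168176) = 0.01297.
z = (0.25448 − 0.27387)/0.01297 = -0.01939/0.01297 = -1.495.
p-value = P(Z > -1.495) ≈ 0.9326, so at α = 0.05 we fail to reject H₀.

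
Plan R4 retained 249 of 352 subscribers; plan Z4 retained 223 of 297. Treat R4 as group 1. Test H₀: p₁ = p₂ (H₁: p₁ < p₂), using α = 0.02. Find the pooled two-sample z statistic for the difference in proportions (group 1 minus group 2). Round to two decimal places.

p̂₁ = 249/352 ≈ 0.7074, p̂₂ = 223/297 ≈ 0.7508.
Pooled p̂ = (249+223)/(352+297) = 472/649 = 0.7273.
SE = √(0.198347 × 0.00620791) = 0.0351.
z = (0.7074 − 0.7508)/0.0351 = -0.0434/0.0351 = -1.24.
p-value = P(Z < -1.238) ≈ 0.1078, so at α = 0.02 we fail to reject H₀.

z = -1.24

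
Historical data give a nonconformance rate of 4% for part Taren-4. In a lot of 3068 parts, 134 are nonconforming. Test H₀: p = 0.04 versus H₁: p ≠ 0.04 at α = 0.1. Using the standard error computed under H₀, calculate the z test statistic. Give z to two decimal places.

p̂ = 134/3068 ≈ 0.04368.
SE = √(p₀(1−p₀)/n) = √(0.0384/3068) = 0.00354.
z = (0.04368 − 0.04)/0.00354 = 0.00368/0.00354 = 1.04.
Two-sided p-value ≈ 2·Φ(−1.039) = 0.2987; since p > α = 0.1, fail to reject H₀.

z = 1.04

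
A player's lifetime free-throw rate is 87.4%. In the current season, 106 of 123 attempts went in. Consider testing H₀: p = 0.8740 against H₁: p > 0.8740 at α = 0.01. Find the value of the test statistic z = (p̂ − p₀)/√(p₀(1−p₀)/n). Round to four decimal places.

z = -0.4081

p̂ = 106/123 ≈ 0.861789.
SE = √(p₀(1−p₀)/n) = √(0.11012/123) = 0.029922.
z = (0.861789 − 0.874)/0.029922 = -0.012211/0.029922 = -0.4081.
p-value = P(Z > -0.408) ≈ 0.6584, so at α = 0.01 we fail to reject H₀.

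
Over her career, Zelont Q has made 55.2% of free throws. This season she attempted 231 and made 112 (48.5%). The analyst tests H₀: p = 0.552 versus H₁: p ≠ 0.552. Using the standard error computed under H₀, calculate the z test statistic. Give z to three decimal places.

z = -2.052

p̂ = 112/231 = 0.48485.
SE = √(p₀(1−p₀)/n) = √(0.2473/231) = 0.03272.
z = (0.48485 − 0.552)/0.03272 = -0.06715/0.03272 = -2.052.
Two-sided p-value ≈ 2·Φ(−2.052) = 0.0401.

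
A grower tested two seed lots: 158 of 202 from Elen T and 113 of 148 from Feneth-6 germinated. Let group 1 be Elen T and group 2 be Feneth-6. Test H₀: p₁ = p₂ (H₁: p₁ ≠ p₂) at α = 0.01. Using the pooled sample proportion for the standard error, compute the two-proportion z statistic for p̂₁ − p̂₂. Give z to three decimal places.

z = 0.413

p̂₁ = 158/202 ≈ 0.78218, p̂₂ = 113/148 ≈ 0.76351.
Pooled p̂ = (158+113)/(202+148) = 271/350 = 0.77429.
SE = √(0.174767 × 0.0117073) = 0.04523.
z = (0.78218 − 0.76351)/0.04523 = 0.01867/0.04523 = 0.413.
p-value = 2·P(Z > 0.413) ≈ 0.6799; since p > α = 0.01, fail to reject H₀.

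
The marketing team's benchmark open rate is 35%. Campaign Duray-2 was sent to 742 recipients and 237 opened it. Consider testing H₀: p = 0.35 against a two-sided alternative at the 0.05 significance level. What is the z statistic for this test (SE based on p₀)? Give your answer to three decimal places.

p̂ = 237/742 = 0.31941.
SE = √(p₀(1−p₀)/n) = √(0.2275/742) = 0.01751.
z = (0.31941 − 0.35)/0.01751 = -0.03059/0.01751 = -1.747.
Two-sided p-value ≈ 2·Φ(−1.747) = 0.0806, so at α = 0.05 we fail to reject H₀.

z = -1.747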